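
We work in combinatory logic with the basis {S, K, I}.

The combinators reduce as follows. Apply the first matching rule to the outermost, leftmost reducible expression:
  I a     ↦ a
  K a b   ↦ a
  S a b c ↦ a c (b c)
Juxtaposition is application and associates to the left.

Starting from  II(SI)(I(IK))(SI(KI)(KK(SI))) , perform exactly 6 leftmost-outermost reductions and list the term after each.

  start: II(SI)(I(IK))(SI(KI)(KK(SI)))
  →1  I(SI)(I(IK))(SI(KI)(KK(SI)))
  →2  SI(I(IK))(SI(KI)(KK(SI)))
  →3  I(SI(KI)(KK(SI)))(I(IK)(SI(KI)(KK(SI))))
  →4  SI(KI)(KK(SI))(I(IK)(SI(KI)(KK(SI))))
  →5  I(KK(SI))(KI(KK(SI)))(I(IK)(SI(KI)(KK(SI))))
  →6  KK(SI)(KI(KK(SI)))(I(IK)(SI(KI)(KK(SI))))

Answer: after 6 steps: KK(SI)(KI(KK(SI)))(I(IK)(SI(KI)(KK(SI))))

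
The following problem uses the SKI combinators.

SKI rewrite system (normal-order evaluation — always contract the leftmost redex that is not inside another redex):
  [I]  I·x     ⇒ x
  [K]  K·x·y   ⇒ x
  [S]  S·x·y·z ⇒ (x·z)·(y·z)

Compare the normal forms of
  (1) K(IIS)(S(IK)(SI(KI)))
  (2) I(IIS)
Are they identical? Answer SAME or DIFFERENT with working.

Answer: SAME — A ⇓ S, B ⇓ S

Reduction:
Term A:
  start: K(IIS)(S(IK)(SI(KI)))
  step 1: IIS
  step 2: IS
  step 3: S

Term B:
  start: I(IIS)
  step 1: IIS
  step 2: IS
  step 3: S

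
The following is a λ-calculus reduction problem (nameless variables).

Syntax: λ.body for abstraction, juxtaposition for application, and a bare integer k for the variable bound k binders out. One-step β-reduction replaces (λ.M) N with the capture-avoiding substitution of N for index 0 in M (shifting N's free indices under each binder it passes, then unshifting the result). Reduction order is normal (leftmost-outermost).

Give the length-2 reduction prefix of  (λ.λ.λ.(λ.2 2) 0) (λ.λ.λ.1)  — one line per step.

Answer: after 2 steps: λ.λ.1 1

Derivation:
  start: (λ.λ.λ.(λ.2 2) 0) (λ.λ.λ.1)
  step 1: λ.λ.(λ.2 2) 0
  step 2: λ.λ.1 1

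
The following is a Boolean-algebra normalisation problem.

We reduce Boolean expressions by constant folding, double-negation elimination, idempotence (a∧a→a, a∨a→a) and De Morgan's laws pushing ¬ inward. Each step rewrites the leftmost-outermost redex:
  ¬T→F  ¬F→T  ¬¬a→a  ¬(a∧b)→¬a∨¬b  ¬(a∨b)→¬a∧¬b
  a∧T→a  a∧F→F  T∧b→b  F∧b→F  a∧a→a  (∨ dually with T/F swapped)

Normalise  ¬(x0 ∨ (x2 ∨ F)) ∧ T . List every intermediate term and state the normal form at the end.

  start: ¬(x0 ∨ (x2 ∨ F)) ∧ T
  step 1: ¬(x0 ∨ (x2 ∨ F))
  step 2: ¬x0 ∧ ¬(x2 ∨ F)
  step 3: ¬x0 ∧ (¬x2 ∧ ¬F)
  step 4: ¬x0 ∧ (¬x2 ∧ T)
  step 5: ¬x0 ∧ ¬x2

Answer: normal form = ¬x0 ∧ ¬x2  (in 5 steps)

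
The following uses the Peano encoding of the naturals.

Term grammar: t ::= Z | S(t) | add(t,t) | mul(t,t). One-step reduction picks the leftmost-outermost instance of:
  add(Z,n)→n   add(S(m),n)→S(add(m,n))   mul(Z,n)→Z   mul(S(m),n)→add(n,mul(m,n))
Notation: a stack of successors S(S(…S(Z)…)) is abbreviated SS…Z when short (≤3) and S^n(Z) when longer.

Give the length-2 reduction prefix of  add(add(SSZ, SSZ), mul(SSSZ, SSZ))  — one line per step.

  start: add(add(SSZ, SSZ), mul(SSSZ, SSZ))
  →1  add(S(add(SZ, SSZ)), mul(SSSZ, SSZ))
  →2  S(add(add(SZ, SSZ), mul(SSSZ, SSZ)))

Answer: after 2 steps: S(add(add(SZ, SSZ), mul(SSSZ, SSZ)))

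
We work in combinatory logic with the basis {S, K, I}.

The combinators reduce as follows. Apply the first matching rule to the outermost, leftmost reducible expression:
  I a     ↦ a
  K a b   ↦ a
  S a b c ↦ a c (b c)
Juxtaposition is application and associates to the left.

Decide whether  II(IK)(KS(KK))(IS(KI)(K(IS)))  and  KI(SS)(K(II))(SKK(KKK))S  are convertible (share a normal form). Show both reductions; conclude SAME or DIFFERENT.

Term A:
  start: II(IK)(KS(KK))(IS(KI)(K(IS)))
  step 1: I(IK)(KS(KK))(IS(KI)(K(IS)))
  step 2: IK(KS(KK))(IS(KI)(K(IS)))
  step 3: K(KS(KK))(IS(KI)(K(IS)))
  step 4: KS(KK)
  step 5: S

Term B:
  start: KI(SS)(K(II))(SKK(KKK))S
  step 1: I(K(II))(SKK(KKK))S
  step 2: K(II)(SKK(KKK))S
  step 3: IIS
  step 4: IS
  step 5: S

Answer: SAME — A ⇓ S, B ⇓ S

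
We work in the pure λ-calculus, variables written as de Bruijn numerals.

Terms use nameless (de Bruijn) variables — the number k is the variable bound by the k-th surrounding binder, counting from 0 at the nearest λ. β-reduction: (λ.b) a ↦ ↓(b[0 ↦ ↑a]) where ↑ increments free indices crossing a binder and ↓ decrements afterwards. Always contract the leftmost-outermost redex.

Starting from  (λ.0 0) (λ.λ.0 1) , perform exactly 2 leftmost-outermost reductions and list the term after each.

  start: (λ.0 0) (λ.λ.0 1)
  →1  (λ.λ.0 1) (λ.λ.0 1)
  →2  λ.0 (λ.λ.0 1)

Answer: after 2 steps: λ.0 (λ.λ.0 1)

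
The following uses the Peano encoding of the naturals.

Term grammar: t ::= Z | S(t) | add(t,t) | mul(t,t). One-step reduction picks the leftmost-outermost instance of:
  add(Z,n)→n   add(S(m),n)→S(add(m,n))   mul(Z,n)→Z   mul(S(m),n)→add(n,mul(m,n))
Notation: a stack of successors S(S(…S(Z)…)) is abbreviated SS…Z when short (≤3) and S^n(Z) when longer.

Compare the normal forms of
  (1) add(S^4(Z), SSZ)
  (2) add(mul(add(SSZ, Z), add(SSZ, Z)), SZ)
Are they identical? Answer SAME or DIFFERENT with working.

Answer: DIFFERENT — A ⇓ S^6(Z), B ⇓ S^5(Z)

Reduction:
Term A:
  start: add(S^4(Z), SSZ)
  [1] S(add(SSSZ, SSZ))
  [2] S(S(add(SSZ, SSZ)))
  [3] S(S(S(add(SZ, SSZ))))
  [4] S(S(S(S(add(Z, SSZ)))))
  [5] S^6(Z)

Term B:
  start: add(mul(add(SSZ, Z), add(SSZ, Z)), SZ)
  [1] add(mul(S(add(SZ, Z)), add(SSZ, Z)), SZ)
  [2] add(add(add(SSZ, Z), mul(add(SZ, Z), add(SSZ, Z))), SZ)
  [3] add(add(S(add(SZ, Z)), mul(add(SZ, Z), add(SSZ, Z))), SZ)
  [4] add(S(add(add(SZ, Z), mul(add(SZ, Z), add(SSZ, Z)))), SZ)
  [5] S(add(add(add(SZ, Z), mul(add(SZ, Z), add(SSZ, Z))), SZ))
  [6] S(add(add(S(add(Z, Z)), mul(add(SZ, Z), add(SSZ, Z))), SZ))
  [7] S(add(S(add(add(Z, Z), mul(add(SZ, Z), add(SSZ, Z)))), SZ))
  [8] S(S(add(add(add(Z, Z), mul(add(SZ, Z), add(SSZ, Z))), SZ)))
  [9] S(S(add(add(Z, mul(add(SZ, Z), add(SSZ, Z))), SZ)))
  [10] S(S(add(mul(add(SZ, Z), add(SSZ, Z)), SZ)))
  [11] S(S(add(mul(S(add(Z, Z)), add(SSZ, Z)), SZ)))
  [12] S(S(add(add(add(SSZ, Z), mul(add(Z, Z), add(SSZ, Z))), SZ)))
  [13] S(S(add(add(S(add(SZ, Z)), mul(add(Z, Z), add(SSZ, Z))), SZ)))
  [14] S(S(add(S(add(add(SZ, Z), mul(add(Z, Z), add(SSZ, Z)))), SZ)))
  [15] S(S(S(add(add(add(SZ, Z), mul(add(Z, Z), add(SSZ, Z))), SZ))))
  [16] S(S(S(add(add(S(add(Z, Z)), mul(add(Z, Z), add(SSZ, Z))), SZ))))
  [17] S(S(S(add(S(add(add(Z, Z), mul(add(Z, Z), add(SSZ, Z)))), SZ))))
  [18] S(S(S(S(add(add(add(Z, Z), mul(add(Z, Z), add(SSZ, Z))), SZ)))))
  [19] S(S(S(S(add(add(Z, mul(add(Z, Z), add(SSZ, Z))), SZ)))))
  [20] S(S(S(S(add(mul(add(Z, Z), add(SSZ, Z)), SZ)))))
  [21] S(S(S(S(add(mul(Z, add(SSZ, Z)), SZ)))))
  [22] S(S(S(S(add(Z, SZ)))))
  [23] S^5(Z)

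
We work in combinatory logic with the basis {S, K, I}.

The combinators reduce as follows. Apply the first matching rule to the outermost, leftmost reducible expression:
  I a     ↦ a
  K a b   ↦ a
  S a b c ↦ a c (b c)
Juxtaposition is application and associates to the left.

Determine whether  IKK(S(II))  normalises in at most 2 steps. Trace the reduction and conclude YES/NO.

Answer: YES — reaches normal form K in 2 ≤ 2 steps

Working:
  start: IKK(S(II))
  [1] KK(S(II))
  [2] K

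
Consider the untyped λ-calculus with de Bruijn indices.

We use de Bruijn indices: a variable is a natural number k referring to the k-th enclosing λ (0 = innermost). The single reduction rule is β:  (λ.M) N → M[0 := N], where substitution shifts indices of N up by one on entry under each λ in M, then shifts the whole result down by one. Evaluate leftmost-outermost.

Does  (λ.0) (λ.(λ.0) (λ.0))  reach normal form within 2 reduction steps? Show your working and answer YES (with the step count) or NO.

Answer: YES — reaches normal form λ.λ.0 in 2 ≤ 2 steps

Working:
  start: (λ.0) (λ.(λ.0) (λ.0))
  [1] λ.(λ.0) (λ.0)
  [2] λ.λ.0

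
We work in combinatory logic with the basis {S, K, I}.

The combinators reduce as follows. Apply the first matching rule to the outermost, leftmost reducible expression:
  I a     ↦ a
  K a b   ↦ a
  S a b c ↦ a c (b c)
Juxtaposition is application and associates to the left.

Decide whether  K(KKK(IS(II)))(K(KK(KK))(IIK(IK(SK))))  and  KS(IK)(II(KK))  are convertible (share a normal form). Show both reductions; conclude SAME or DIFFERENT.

Answer: DIFFERENT — A ⇓ K(SI), B ⇓ S(KK)

Reduction:
Term A:
  start: K(KKK(IS(II)))(K(KK(KK))(IIK(IK(SK))))
  step 1: KKK(IS(II))
  step 2: K(IS(II))
  step 3: K(S(II))
  step 4: K(SI)

Term B:
  start: KS(IK)(II(KK))
  step 1: S(II(KK))
  step 2: S(I(KK))
  step 3: S(KK)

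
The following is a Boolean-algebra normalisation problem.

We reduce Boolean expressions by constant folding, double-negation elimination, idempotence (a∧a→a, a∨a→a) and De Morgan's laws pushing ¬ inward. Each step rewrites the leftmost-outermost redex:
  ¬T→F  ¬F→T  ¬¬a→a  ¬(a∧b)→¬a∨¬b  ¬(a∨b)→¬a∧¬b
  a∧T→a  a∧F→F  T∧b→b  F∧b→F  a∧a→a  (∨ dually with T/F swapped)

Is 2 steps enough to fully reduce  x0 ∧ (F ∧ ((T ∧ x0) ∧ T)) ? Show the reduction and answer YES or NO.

Answer: YES — reaches normal form F in 2 ≤ 2 steps

Derivation:
  start: x0 ∧ (F ∧ ((T ∧ x0) ∧ T))
  [1] x0 ∧ F
  [2] F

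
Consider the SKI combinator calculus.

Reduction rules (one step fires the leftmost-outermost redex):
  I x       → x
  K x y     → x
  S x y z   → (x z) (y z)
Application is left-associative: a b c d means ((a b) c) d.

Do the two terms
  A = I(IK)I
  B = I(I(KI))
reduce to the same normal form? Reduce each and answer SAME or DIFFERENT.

Term A:
  start: I(IK)I
  →1  IKI
  →2  KI

Term B:
  start: I(I(KI))
  →1  I(KI)
  →2  KI

Answer: SAME — A ⇓ KI, B ⇓ KI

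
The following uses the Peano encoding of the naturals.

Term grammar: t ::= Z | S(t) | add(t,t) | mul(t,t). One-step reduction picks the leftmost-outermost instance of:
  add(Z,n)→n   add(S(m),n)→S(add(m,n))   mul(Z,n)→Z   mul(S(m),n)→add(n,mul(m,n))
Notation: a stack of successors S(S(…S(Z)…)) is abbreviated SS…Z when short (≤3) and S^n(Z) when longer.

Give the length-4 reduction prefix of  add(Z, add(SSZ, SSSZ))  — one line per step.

Answer: after 4 steps: S^5(Z)

Working:
  start: add(Z, add(SSZ, SSSZ))
  →1  add(SSZ, SSSZ)
  →2  S(add(SZ, SSSZ))
  →3  S(S(add(Z, SSSZ)))
  →4  S^5(Z)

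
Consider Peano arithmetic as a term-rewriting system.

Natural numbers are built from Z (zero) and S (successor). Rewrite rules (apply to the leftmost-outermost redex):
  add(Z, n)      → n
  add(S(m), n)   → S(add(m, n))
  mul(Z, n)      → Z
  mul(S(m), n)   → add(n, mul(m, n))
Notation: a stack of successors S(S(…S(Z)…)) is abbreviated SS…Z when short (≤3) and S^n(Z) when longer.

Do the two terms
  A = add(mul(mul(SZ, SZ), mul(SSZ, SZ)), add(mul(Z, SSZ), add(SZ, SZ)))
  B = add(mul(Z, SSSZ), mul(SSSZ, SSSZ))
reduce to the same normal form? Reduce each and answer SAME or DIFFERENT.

Term A:
  start: add(mul(mul(SZ, SZ), mul(SSZ, SZ)), add(mul(Z, SSZ), add(SZ, SZ)))
  →1  add(mul(add(SZ, mul(Z, SZ)), mul(SSZ, SZ)), add(mul(Z, SSZ), add(SZ, SZ)))
  →2  add(mul(S(add(Z, mul(Z, SZ))), mul(SSZ, SZ)), add(mul(Z, SSZ), add(SZ, SZ)))
  →3  add(add(mul(SSZ, SZ), mul(add(Z, mul(Z, SZ)), mul(SSZ, SZ))), add(mul(Z, SSZ), add(SZ, SZ)))
  →4  add(add(add(SZ, mul(SZ, SZ)), mul(add(Z, mul(Z, SZ)), mul(SSZ, SZ))), add(mul(Z, SSZ), add(SZ, SZ)))
  →5  add(add(S(add(Z, mul(SZ, SZ))), mul(add(Z, mul(Z, SZ)), mul(SSZ, SZ))), add(mul(Z, SSZ), add(SZ, SZ)))
  →6  add(S(add(add(Z, mul(SZ, SZ)), mul(add(Z, mul(Z, SZ)), mul(SSZ, SZ)))), add(mul(Z, SSZ), add(SZ, SZ)))
  →7  S(add(add(add(Z, mul(SZ, SZ)), mul(add(Z, mul(Z, SZ)), mul(SSZ, SZ))), add(mul(Z, SSZ), add(SZ, SZ))))
  →8  S(add(add(mul(SZ, SZ), mul(add(Z, mul(Z, SZ)), mul(SSZ, SZ))), add(mul(Z, SSZ), add(SZ, SZ))))
  →9  S(add(add(add(SZ, mul(Z, SZ)), mul(add(Z, mul(Z, SZ)), mul(SSZ, SZ))), add(mul(Z, SSZ), add(SZ, SZ))))
  →10  S(add(add(S(add(Z, mul(Z, SZ))), mul(add(Z, mul(Z, SZ)), mul(SSZ, SZ))), add(mul(Z, SSZ), add(SZ, SZ))))
  →11  S(add(S(add(add(Z, mul(Z, SZ)), mul(add(Z, mul(Z, SZ)), mul(SSZ, SZ)))), add(mul(Z, SSZ), add(SZ, SZ))))
  →12  S(S(add(add(add(Z, mul(Z, SZ)), mul(add(Z, mul(Z, SZ)), mul(SSZ, SZ))), add(mul(Z, SSZ), add(SZ, SZ)))))
  →13  S(S(add(add(mul(Z, SZ), mul(add(Z, mul(Z, SZ)), mul(SSZ, SZ))), add(mul(Z, SSZ), add(SZ, SZ)))))
  →14  S(S(add(add(Z, mul(add(Z, mul(Z, SZ)), mul(SSZ, SZ))), add(mul(Z, SSZ), add(SZ, SZ)))))
  →15  S(S(add(mul(add(Z, mul(Z, SZ)), mul(SSZ, SZ)), add(mul(Z, SSZ), add(SZ, SZ)))))
  →16  S(S(add(mul(mul(Z, SZ), mul(SSZ, SZ)), add(mul(Z, SSZ), add(SZ, SZ)))))
  →17  S(S(add(mul(Z, mul(SSZ, SZ)), add(mul(Z, SSZ), add(SZ, SZ)))))
  →18  S(S(add(Z, add(mul(Z, SSZ), add(SZ, SZ)))))
  →19  S(S(add(mul(Z, SSZ), add(SZ, SZ))))
  →20  S(S(add(Z, add(SZ, SZ))))
  →21  S(S(add(SZ, SZ)))
  →22  S(S(S(add(Z, SZ))))
  →23  S^4(Z)

Term B:
  start: add(mul(Z, SSSZ), mul(SSSZ, SSSZ))
  →1  add(Z, mul(SSSZ, SSSZ))
  →2  mul(SSSZ, SSSZ)
  →3  add(SSSZ, mul(SSZ, SSSZ))
  →4  S(add(SSZ, mul(SSZ, SSSZ)))
  →5  S(S(add(SZ, mul(SSZ, SSSZ))))
  →6  S(S(S(add(Z, mul(SSZ, SSSZ)))))
  →7  S(S(S(mul(SSZ, SSSZ))))
  →8  S(S(S(add(SSSZ, mul(SZ, SSSZ)))))
  →9  S(S(S(S(add(SSZ, mul(SZ, SSSZ))))))
  →10  S(S(S(S(S(add(SZ, mul(SZ, SSSZ)))))))
  →11  S(S(S(S(S(S(add(Z, mul(SZ, SSSZ))))))))
  →12  S(S(S(S(S(S(mul(SZ, SSSZ)))))))
  →13  S(S(S(S(S(S(add(SSSZ, mul(Z, SSSZ))))))))
  →14  S(S(S(S(S(S(S(add(SSZ, mul(Z, SSSZ)))))))))
  →15  S(S(S(S(S(S(S(S(add(SZ, mul(Z, SSSZ))))))))))
  →16  S(S(S(S(S(S(S(S(S(add(Z, mul(Z, SSSZ)))))))))))
  →17  S(S(S(S(S(S(S(S(S(mul(Z, SSSZ))))))))))
  →18  S^9(Z)

Answer: DIFFERENT — A ⇓ S^4(Z), B ⇓ S^9(Z)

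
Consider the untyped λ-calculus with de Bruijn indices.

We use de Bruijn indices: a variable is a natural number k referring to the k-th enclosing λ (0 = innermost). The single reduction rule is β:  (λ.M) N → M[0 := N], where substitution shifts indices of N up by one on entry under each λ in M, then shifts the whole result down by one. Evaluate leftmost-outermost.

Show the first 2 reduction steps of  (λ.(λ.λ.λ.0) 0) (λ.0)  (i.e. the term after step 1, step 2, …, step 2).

  start: (λ.(λ.λ.λ.0) 0) (λ.0)
  →1  (λ.λ.λ.0) (λ.0)
  →2  λ.λ.0

Answer: after 2 steps: λ.λ.0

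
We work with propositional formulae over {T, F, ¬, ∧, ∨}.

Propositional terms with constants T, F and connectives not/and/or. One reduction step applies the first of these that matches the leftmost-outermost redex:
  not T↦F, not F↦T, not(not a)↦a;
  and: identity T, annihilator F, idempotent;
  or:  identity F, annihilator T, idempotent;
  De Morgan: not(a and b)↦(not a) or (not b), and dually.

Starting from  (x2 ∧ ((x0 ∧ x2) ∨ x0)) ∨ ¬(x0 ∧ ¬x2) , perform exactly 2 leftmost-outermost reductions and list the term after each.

Answer: after 2 steps: (x2 ∧ ((x0 ∧ x2) ∨ x0)) ∨ (¬x0 ∨ x2)

Derivation:
  start: (x2 ∧ ((x0 ∧ x2) ∨ x0)) ∨ ¬(x0 ∧ ¬x2)
  step 1: (x2 ∧ ((x0 ∧ x2) ∨ x0)) ∨ (¬x0 ∨ ¬¬x2)
  step 2: (x2 ∧ ((x0 ∧ x2) ∨ x0)) ∨ (¬x0 ∨ x2)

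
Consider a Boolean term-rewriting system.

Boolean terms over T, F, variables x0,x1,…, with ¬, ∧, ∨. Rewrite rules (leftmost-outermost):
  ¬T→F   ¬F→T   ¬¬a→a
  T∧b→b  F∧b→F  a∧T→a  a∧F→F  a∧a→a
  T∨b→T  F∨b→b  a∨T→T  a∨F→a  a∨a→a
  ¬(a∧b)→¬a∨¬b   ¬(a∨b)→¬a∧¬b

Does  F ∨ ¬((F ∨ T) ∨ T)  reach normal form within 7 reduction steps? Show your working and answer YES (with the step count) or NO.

Answer: YES — reaches normal form F in 7 ≤ 7 steps

Derivation:
  start: F ∨ ¬((F ∨ T) ∨ T)
  step 1: ¬((F ∨ T) ∨ T)
  step 2: ¬(F ∨ T) ∧ ¬T
  step 3: (¬F ∧ ¬T) ∧ ¬T
  step 4: (T ∧ ¬T) ∧ ¬T
  step 5: ¬T ∧ ¬T
  step 6: ¬T
  step 7: F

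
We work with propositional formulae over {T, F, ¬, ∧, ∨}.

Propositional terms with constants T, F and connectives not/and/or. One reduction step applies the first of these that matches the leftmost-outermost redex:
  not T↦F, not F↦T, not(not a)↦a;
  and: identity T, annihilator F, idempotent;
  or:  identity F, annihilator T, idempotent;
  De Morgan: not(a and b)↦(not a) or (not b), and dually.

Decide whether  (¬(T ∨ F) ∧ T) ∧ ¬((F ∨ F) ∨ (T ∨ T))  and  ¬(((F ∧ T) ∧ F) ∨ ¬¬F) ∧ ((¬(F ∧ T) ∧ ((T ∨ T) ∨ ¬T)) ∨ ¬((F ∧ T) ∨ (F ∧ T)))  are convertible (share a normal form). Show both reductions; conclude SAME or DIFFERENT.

Term A:
  start: (¬(T ∨ F) ∧ T) ∧ ¬((F ∨ F) ∨ (T ∨ T))
  step 1: ¬(T ∨ F) ∧ ¬((F ∨ F) ∨ (T ∨ T))
  step 2: (¬T ∧ ¬F) ∧ ¬((F ∨ F) ∨ (T ∨ T))
  step 3: (F ∧ ¬F) ∧ ¬((F ∨ F) ∨ (T ∨ T))
  step 4: F ∧ ¬((F ∨ F) ∨ (T ∨ T))
  step 5: F

Term B:
  start: ¬(((F ∧ T) ∧ F) ∨ ¬¬F) ∧ ((¬(F ∧ T) ∧ ((T ∨ T) ∨ ¬T)) ∨ ¬((F ∧ T) ∨ (F ∧ T)))
  step 1: (¬((F ∧ T) ∧ F) ∧ ¬¬¬F) ∧ ((¬(F ∧ T) ∧ ((T ∨ T) ∨ ¬T)) ∨ ¬((F ∧ T) ∨ (F ∧ T)))
  step 2: ((¬(F ∧ T) ∨ ¬F) ∧ ¬¬¬F) ∧ ((¬(F ∧ T) ∧ ((T ∨ T) ∨ ¬T)) ∨ ¬((F ∧ T) ∨ (F ∧ T)))
  step 3: (((¬F ∨ ¬T) ∨ ¬F) ∧ ¬¬¬F) ∧ ((¬(F ∧ T) ∧ ((T ∨ T) ∨ ¬T)) ∨ ¬((F ∧ T) ∨ (F ∧ T)))
  step 4: (((T ∨ ¬T) ∨ ¬F) ∧ ¬¬¬F) ∧ ((¬(F ∧ T) ∧ ((T ∨ T) ∨ ¬T)) ∨ ¬((F ∧ T) ∨ (F ∧ T)))
  step 5: ((T ∨ ¬F) ∧ ¬¬¬F) ∧ ((¬(F ∧ T) ∧ ((T ∨ T) ∨ ¬T)) ∨ ¬((F ∧ T) ∨ (F ∧ T)))
  step 6: (T ∧ ¬¬¬F) ∧ ((¬(F ∧ T) ∧ ((T ∨ T) ∨ ¬T)) ∨ ¬((F ∧ T) ∨ (F ∧ T)))
  step 7: ¬¬¬F ∧ ((¬(F ∧ T) ∧ ((T ∨ T) ∨ ¬T)) ∨ ¬((F ∧ T) ∨ (F ∧ T)))
  step 8: ¬F ∧ ((¬(F ∧ T) ∧ ((T ∨ T) ∨ ¬T)) ∨ ¬((F ∧ T) ∨ (F ∧ T)))
  step 9: T ∧ ((¬(F ∧ T) ∧ ((T ∨ T) ∨ ¬T)) ∨ ¬((F ∧ T) ∨ (F ∧ T)))
  step 10: (¬(F ∧ T) ∧ ((T ∨ T) ∨ ¬T)) ∨ ¬((F ∧ T) ∨ (F ∧ T))
  step 11: ((¬F ∨ ¬T) ∧ ((T ∨ T) ∨ ¬T)) ∨ ¬((F ∧ T) ∨ (F ∧ T))
  step 12: ((T ∨ ¬T) ∧ ((T ∨ T) ∨ ¬T)) ∨ ¬((F ∧ T) ∨ (F ∧ T))
  step 13: (T ∧ ((T ∨ T) ∨ ¬T)) ∨ ¬((F ∧ T) ∨ (F ∧ T))
  step 14: ((T ∨ T) ∨ ¬T) ∨ ¬((F ∧ T) ∨ (F ∧ T))
  step 15: (T ∨ ¬T) ∨ ¬((F ∧ T) ∨ (F ∧ T))
  step 16: T ∨ ¬((F ∧ T) ∨ (F ∧ T))
  step 17: T

Answer: DIFFERENT — A ⇓ F, B ⇓ T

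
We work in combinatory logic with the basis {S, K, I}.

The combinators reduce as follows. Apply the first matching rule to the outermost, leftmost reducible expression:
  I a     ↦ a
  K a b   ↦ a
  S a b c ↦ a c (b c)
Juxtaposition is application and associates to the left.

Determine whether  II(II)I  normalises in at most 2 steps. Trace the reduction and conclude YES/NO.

Answer: NO — after 2 steps the term is III, not yet normal

Working:
  start: II(II)I
  step 1: I(II)I
  step 2: III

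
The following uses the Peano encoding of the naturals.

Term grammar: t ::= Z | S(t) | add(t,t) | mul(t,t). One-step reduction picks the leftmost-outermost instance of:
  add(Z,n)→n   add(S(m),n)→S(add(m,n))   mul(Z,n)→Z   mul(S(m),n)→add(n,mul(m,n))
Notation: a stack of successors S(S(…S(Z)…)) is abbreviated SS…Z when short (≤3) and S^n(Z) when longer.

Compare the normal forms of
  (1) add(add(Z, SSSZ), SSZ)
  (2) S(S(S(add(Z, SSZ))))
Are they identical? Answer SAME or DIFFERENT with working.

Answer: SAME — A ⇓ S^5(Z), B ⇓ S^5(Z)

Derivation:
Term A:
  start: add(add(Z, SSSZ), SSZ)
  step 1: add(SSSZ, SSZ)
  step 2: S(add(SSZ, SSZ))
  step 3: S(S(add(SZ, SSZ)))
  step 4: S(S(S(add(Z, SSZ))))
  step 5: S^5(Z)

Term B:
  start: S(S(S(add(Z, SSZ))))
  step 1: S^5(Z)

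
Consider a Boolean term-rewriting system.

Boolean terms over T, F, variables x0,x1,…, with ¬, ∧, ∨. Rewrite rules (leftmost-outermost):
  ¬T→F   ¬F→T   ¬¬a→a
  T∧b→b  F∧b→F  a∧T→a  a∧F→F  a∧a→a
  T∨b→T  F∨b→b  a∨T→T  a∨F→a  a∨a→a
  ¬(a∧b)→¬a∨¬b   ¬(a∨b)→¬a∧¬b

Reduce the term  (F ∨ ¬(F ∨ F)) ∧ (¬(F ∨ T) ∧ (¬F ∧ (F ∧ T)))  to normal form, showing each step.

Answer: normal form = F  (in 10 steps)

Derivation:
  start: (F ∨ ¬(F ∨ F)) ∧ (¬(F ∨ T) ∧ (¬F ∧ (F ∧ T)))
  [1] ¬(F ∨ F) ∧ (¬(F ∨ T) ∧ (¬F ∧ (F ∧ T)))
  [2] (¬F ∧ ¬F) ∧ (¬(F ∨ T) ∧ (¬F ∧ (F ∧ T)))
  [3] ¬F ∧ (¬(F ∨ T) ∧ (¬F ∧ (F ∧ T)))
  [4] T ∧ (¬(F ∨ T) ∧ (¬F ∧ (F ∧ T)))
  [5] ¬(F ∨ T) ∧ (¬F ∧ (F ∧ T))
  [6] (¬F ∧ ¬T) ∧ (¬F ∧ (F ∧ T))
  [7] (T ∧ ¬T) ∧ (¬F ∧ (F ∧ T))
  [8] ¬T ∧ (¬F ∧ (F ∧ T))
  [9] F ∧ (¬F ∧ (F ∧ T))
  [10] F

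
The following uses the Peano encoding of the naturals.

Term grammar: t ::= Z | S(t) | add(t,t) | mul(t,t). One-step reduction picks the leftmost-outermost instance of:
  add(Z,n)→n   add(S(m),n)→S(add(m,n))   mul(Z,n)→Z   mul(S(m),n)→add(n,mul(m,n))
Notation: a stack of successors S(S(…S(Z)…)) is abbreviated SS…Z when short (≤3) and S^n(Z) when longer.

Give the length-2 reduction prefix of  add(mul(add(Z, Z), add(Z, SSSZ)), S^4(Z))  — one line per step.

Answer: after 2 steps: add(Z, S^4(Z))

Derivation:
  start: add(mul(add(Z, Z), add(Z, SSSZ)), S^4(Z))
  →1  add(mul(Z, add(Z, SSSZ)), S^4(Z))
  →2  add(Z, S^4(Z))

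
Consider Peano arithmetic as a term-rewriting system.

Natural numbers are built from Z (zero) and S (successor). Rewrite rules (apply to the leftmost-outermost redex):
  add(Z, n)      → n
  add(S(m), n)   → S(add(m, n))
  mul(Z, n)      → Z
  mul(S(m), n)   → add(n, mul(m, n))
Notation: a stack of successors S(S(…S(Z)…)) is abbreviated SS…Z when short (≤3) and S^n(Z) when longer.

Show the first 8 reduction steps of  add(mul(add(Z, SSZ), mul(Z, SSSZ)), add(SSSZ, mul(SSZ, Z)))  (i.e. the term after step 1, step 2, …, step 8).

  start: add(mul(add(Z, SSZ), mul(Z, SSSZ)), add(SSSZ, mul(SSZ, Z)))
  →1  add(mul(SSZ, mul(Z, SSSZ)), add(SSSZ, mul(SSZ, Z)))
  →2  add(add(mul(Z, SSSZ), mul(SZ, mul(Z, SSSZ))), add(SSSZ, mul(SSZ, Z)))
  →3  add(add(Z, mul(SZ, mul(Z, SSSZ))), add(SSSZ, mul(SSZ, Z)))
  →4  add(mul(SZ, mul(Z, SSSZ)), add(SSSZ, mul(SSZ, Z)))
  →5  add(add(mul(Z, SSSZ), mul(Z, mul(Z, SSSZ))), add(SSSZ, mul(SSZ, Z)))
  →6  add(add(Z, mul(Z, mul(Z, SSSZ))), add(SSSZ, mul(SSZ, Z)))
  →7  add(mul(Z, mul(Z, SSSZ)), add(SSSZ, mul(SSZ, Z)))
  →8  add(Z, add(SSSZ, mul(SSZ, Z)))

Answer: after 8 steps: add(Z, add(SSSZ, mul(SSZ, Z)))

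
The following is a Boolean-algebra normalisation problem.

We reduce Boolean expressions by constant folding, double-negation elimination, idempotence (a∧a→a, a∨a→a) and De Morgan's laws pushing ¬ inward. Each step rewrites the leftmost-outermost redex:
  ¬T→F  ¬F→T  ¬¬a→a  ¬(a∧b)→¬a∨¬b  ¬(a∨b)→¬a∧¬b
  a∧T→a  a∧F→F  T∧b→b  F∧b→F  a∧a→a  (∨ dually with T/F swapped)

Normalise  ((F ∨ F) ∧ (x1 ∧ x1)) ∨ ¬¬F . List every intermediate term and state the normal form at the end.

Answer: normal form = F  (in 4 steps)

Derivation:
  start: ((F ∨ F) ∧ (x1 ∧ x1)) ∨ ¬¬F
  step 1: (F ∧ (x1 ∧ x1)) ∨ ¬¬F
  step 2: F ∨ ¬¬F
  step 3: ¬¬F
  step 4: F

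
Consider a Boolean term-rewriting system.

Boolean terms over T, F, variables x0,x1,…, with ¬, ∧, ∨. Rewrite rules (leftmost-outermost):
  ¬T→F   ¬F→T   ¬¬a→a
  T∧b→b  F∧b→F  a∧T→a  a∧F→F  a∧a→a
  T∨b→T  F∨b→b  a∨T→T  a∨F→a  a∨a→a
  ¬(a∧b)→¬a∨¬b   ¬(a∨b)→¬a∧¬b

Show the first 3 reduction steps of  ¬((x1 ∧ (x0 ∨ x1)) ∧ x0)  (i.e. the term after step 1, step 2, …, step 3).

  start: ¬((x1 ∧ (x0 ∨ x1)) ∧ x0)
  step 1: ¬(x1 ∧ (x0 ∨ x1)) ∨ ¬x0
  step 2: (¬x1 ∨ ¬(x0 ∨ x1)) ∨ ¬x0
  step 3: (¬x1 ∨ (¬x0 ∧ ¬x1)) ∨ ¬x0

Answer: after 3 steps: (¬x1 ∨ (¬x0 ∧ ¬x1)) ∨ ¬x0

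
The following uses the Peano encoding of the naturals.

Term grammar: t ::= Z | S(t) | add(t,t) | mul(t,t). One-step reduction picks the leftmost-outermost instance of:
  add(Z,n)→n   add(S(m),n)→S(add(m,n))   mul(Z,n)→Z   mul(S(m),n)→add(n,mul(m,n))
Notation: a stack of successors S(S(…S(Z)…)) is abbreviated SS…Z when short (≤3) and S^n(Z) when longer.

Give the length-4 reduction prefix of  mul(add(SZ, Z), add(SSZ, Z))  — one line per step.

Answer: after 4 steps: S(add(add(SZ, Z), mul(add(Z, Z), add(SSZ, Z))))

Derivation:
  start: mul(add(SZ, Z), add(SSZ, Z))
  step 1: mul(S(add(Z, Z)), add(SSZ, Z))
  step 2: add(add(SSZ, Z), mul(add(Z, Z), add(SSZ, Z)))
  step 3: add(S(add(SZ, Z)), mul(add(Z, Z), add(SSZ, Z)))
  step 4: S(add(add(SZ, Z), mul(add(Z, Z), add(SSZ, Z))))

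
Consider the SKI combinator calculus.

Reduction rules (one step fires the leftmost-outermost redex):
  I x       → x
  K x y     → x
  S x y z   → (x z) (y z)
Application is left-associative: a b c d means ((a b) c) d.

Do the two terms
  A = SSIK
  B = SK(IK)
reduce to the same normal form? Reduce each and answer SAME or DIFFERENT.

Answer: SAME — A ⇓ SKK, B ⇓ SKK

Working:
Term A:
  start: SSIK
  step 1: SK(IK)
  step 2: SKK

Term B:
  start: SK(IK)
  step 1: SKK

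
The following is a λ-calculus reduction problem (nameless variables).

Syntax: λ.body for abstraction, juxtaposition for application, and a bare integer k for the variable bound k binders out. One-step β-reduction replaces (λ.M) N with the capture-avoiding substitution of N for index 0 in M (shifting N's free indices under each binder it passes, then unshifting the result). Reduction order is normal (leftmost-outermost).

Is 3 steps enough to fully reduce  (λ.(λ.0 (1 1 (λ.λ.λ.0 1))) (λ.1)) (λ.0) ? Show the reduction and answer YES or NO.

Answer: YES — reaches normal form λ.0 in 3 ≤ 3 steps

Derivation:
  start: (λ.(λ.0 (1 1 (λ.λ.λ.0 1))) (λ.1)) (λ.0)
  [1] (λ.0 ((λ.0) (λ.0) (λ.λ.λ.0 1))) (λ.λ.0)
  [2] (λ.λ.0) ((λ.0) (λ.0) (λ.λ.λ.0 1))
  [3] λ.0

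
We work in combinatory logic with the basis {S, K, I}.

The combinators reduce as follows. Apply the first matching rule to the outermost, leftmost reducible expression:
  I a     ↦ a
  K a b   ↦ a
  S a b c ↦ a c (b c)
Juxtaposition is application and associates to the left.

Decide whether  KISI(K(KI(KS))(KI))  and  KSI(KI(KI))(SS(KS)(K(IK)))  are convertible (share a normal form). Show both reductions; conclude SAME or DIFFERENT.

Answer: DIFFERENT — A ⇓ I, B ⇓ SI(S(KK)S)

Working:
Term A:
  start: KISI(K(KI(KS))(KI))
  →1  II(K(KI(KS))(KI))
  →2  I(K(KI(KS))(KI))
  →3  K(KI(KS))(KI)
  →4  KI(KS)
  →5  I

Term B:
  start: KSI(KI(KI))(SS(KS)(K(IK)))
  →1  S(KI(KI))(SS(KS)(K(IK)))
  →2  SI(SS(KS)(K(IK)))
  →3  SI(S(K(IK))(KS(K(IK))))
  →4  SI(S(KK)(KS(K(IK))))
  →5  SI(S(KK)S)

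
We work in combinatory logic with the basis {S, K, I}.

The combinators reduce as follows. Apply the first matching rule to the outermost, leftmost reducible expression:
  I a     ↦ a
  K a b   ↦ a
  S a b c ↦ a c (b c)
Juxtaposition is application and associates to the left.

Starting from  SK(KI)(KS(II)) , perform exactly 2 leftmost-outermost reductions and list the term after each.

Answer: after 2 steps: KS(II)

Working:
  start: SK(KI)(KS(II))
  step 1: K(KS(II))(KI(KS(II)))
  step 2: KS(II)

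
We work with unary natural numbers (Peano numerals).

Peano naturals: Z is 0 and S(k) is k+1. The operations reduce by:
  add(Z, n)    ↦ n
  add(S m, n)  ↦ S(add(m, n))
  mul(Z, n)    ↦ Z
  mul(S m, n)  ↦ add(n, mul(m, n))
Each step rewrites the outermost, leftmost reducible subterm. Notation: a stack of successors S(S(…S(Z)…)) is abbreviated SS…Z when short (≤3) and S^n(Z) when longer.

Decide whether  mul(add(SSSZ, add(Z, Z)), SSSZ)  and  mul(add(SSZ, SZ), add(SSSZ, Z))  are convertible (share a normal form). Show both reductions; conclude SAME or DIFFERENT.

Term A:
  start: mul(add(SSSZ, add(Z, Z)), SSSZ)
  →1  mul(S(add(SSZ, add(Z, Z))), SSSZ)
  →2  add(SSSZ, mul(add(SSZ, add(Z, Z)), SSSZ))
  →3  S(add(SSZ, mul(add(SSZ, add(Z, Z)), SSSZ)))
  →4  S(S(add(SZ, mul(add(SSZ, add(Z, Z)), SSSZ))))
  →5  S(S(S(add(Z, mul(add(SSZ, add(Z, Z)), SSSZ)))))
  →6  S(S(S(mul(add(SSZ, add(Z, Z)), SSSZ))))
  →7  S(S(S(mul(S(add(SZ, add(Z, Z))), SSSZ))))
  →8  S(S(S(add(SSSZ, mul(add(SZ, add(Z, Z)), SSSZ)))))
  →9  S(S(S(S(add(SSZ, mul(add(SZ, add(Z, Z)), SSSZ))))))
  →10  S(S(S(S(S(add(SZ, mul(add(SZ, add(Z, Z)), SSSZ)))))))
  →11  S(S(S(S(S(S(add(Z, mul(add(SZ, add(Z, Z)), SSSZ))))))))
  →12  S(S(S(S(S(S(mul(add(SZ, add(Z, Z)), SSSZ)))))))
  →13  S(S(S(S(S(S(mul(S(add(Z, add(Z, Z))), SSSZ)))))))
  →14  S(S(S(S(S(S(add(SSSZ, mul(add(Z, add(Z, Z)), SSSZ))))))))
  →15  S(S(S(S(S(S(S(add(SSZ, mul(add(Z, add(Z, Z)), SSSZ)))))))))
  →16  S(S(S(S(S(S(S(S(add(SZ, mul(add(Z, add(Z, Z)), SSSZ))))))))))
  →17  S(S(S(S(S(S(S(S(S(add(Z, mul(add(Z, add(Z, Z)), SSSZ)))))))))))
  →18  S(S(S(S(S(S(S(S(S(mul(add(Z, add(Z, Z)), SSSZ))))))))))
  →19  S(S(S(S(S(S(S(S(S(mul(add(Z, Z), SSSZ))))))))))
  →20  S(S(S(S(S(S(S(S(S(mul(Z, SSSZ))))))))))
  →21  S^9(Z)

Term B:
  start: mul(add(SSZ, SZ), add(SSSZ, Z))
  →1  mul(S(add(SZ, SZ)), add(SSSZ, Z))
  →2  add(add(SSSZ, Z), mul(add(SZ, SZ), add(SSSZ, Z)))
  →3  add(S(add(SSZ, Z)), mul(add(SZ, SZ), add(SSSZ, Z)))
  →4  S(add(add(SSZ, Z), mul(add(SZ, SZ), add(SSSZ, Z))))
  →5  S(add(S(add(SZ, Z)), mul(add(SZ, SZ), add(SSSZ, Z))))
  →6  S(S(add(add(SZ, Z), mul(add(SZ, SZ), add(SSSZ, Z)))))
  →7  S(S(add(S(add(Z, Z)), mul(add(SZ, SZ), add(SSSZ, Z)))))
  →8  S(S(S(add(add(Z, Z), mul(add(SZ, SZ), add(SSSZ, Z))))))
  →9  S(S(S(add(Z, mul(add(SZ, SZ), add(SSSZ, Z))))))
  →10  S(S(S(mul(add(SZ, SZ), add(SSSZ, Z)))))
  →11  S(S(S(mul(S(add(Z, SZ)), add(SSSZ, Z)))))
  →12  S(S(S(add(add(SSSZ, Z), mul(add(Z, SZ), add(SSSZ, Z))))))
  →13  S(S(S(add(S(add(SSZ, Z)), mul(add(Z, SZ), add(SSSZ, Z))))))
  →14  S(S(S(S(add(add(SSZ, Z), mul(add(Z, SZ), add(SSSZ, Z)))))))
  →15  S(S(S(S(add(S(add(SZ, Z)), mul(add(Z, SZ), add(SSSZ, Z)))))))
  →16  S(S(S(S(S(add(add(SZ, Z), mul(add(Z, SZ), add(SSSZ, Z))))))))
  →17  S(S(S(S(S(add(S(add(Z, Z)), mul(add(Z, SZ), add(SSSZ, Z))))))))
  →18  S(S(S(S(S(S(add(add(Z, Z), mul(add(Z, SZ), add(SSSZ, Z)))))))))
  →19  S(S(S(S(S(S(add(Z, mul(add(Z, SZ), add(SSSZ, Z)))))))))
  →20  S(S(S(S(S(S(mul(add(Z, SZ), add(SSSZ, Z))))))))
  →21  S(S(S(S(S(S(mul(SZ, add(SSSZ, Z))))))))
  →22  S(S(S(S(S(S(add(add(SSSZ, Z), mul(Z, add(SSSZ, Z)))))))))
  →23  S(S(S(S(S(S(add(S(add(SSZ, Z)), mul(Z, add(SSSZ, Z)))))))))
  →24  S(S(S(S(S(S(S(add(add(SSZ, Z), mul(Z, add(SSSZ, Z))))))))))
  →25  S(S(S(S(S(S(S(add(S(add(SZ, Z)), mul(Z, add(SSSZ, Z))))))))))
  →26  S(S(S(S(S(S(S(S(add(add(SZ, Z), mul(Z, add(SSSZ, Z)))))))))))
  →27  S(S(S(S(S(S(S(S(add(S(add(Z, Z)), mul(Z, add(SSSZ, Z)))))))))))
  →28  S(S(S(S(S(S(S(S(S(add(add(Z, Z), mul(Z, add(SSSZ, Z))))))))))))
  →29  S(S(S(S(S(S(S(S(S(add(Z, mul(Z, add(SSSZ, Z))))))))))))
  →30  S(S(S(S(S(S(S(S(S(mul(Z, add(SSSZ, Z)))))))))))
  →31  S^9(Z)

Answer: SAME — A ⇓ S^9(Z), B ⇓ S^9(Z)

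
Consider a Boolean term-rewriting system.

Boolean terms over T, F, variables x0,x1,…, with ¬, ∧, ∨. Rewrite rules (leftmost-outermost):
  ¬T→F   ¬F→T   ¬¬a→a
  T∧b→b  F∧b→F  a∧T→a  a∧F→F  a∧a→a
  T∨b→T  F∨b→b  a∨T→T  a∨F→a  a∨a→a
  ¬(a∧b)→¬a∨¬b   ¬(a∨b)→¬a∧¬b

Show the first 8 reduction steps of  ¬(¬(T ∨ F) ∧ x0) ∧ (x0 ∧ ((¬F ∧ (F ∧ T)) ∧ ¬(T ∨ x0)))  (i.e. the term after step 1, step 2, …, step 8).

Answer: after 8 steps: x0 ∧ (F ∧ ¬(T ∨ x0))

Reduction:
  start: ¬(¬(T ∨ F) ∧ x0) ∧ (x0 ∧ ((¬F ∧ (F ∧ T)) ∧ ¬(T ∨ x0)))
  →1  (¬¬(T ∨ F) ∨ ¬x0) ∧ (x0 ∧ ((¬F ∧ (F ∧ T)) ∧ ¬(T ∨ x0)))
  →2  ((T ∨ F) ∨ ¬x0) ∧ (x0 ∧ ((¬F ∧ (F ∧ T)) ∧ ¬(T ∨ x0)))
  →3  (T ∨ ¬x0) ∧ (x0 ∧ ((¬F ∧ (F ∧ T)) ∧ ¬(T ∨ x0)))
  →4  T ∧ (x0 ∧ ((¬F ∧ (F ∧ T)) ∧ ¬(T ∨ x0)))
  →5  x0 ∧ ((¬F ∧ (F ∧ T)) ∧ ¬(T ∨ x0))
  →6  x0 ∧ ((T ∧ (F ∧ T)) ∧ ¬(T ∨ x0))
  →7  x0 ∧ ((F ∧ T) ∧ ¬(T ∨ x0))
  →8  x0 ∧ (F ∧ ¬(T ∨ x0))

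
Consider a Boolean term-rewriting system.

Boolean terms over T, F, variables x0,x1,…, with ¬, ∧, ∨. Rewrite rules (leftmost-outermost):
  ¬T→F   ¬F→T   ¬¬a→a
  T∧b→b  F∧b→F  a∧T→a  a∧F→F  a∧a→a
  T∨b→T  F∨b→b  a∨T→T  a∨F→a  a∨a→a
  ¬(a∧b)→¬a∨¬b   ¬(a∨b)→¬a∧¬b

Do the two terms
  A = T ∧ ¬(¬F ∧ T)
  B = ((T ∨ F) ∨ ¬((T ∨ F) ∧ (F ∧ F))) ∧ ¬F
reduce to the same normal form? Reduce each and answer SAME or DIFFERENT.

Term A:
  start: T ∧ ¬(¬F ∧ T)
  [1] ¬(¬F ∧ T)
  [2] ¬¬F ∨ ¬T
  [3] F ∨ ¬T
  [4] ¬T
  [5] F

Term B:
  start: ((T ∨ F) ∨ ¬((T ∨ F) ∧ (F ∧ F))) ∧ ¬F
  [1] (T ∨ ¬((T ∨ F) ∧ (F ∧ F))) ∧ ¬F
  [2] T ∧ ¬F
  [3] ¬F
  [4] T

Answer: DIFFERENT — A ⇓ F, B ⇓ T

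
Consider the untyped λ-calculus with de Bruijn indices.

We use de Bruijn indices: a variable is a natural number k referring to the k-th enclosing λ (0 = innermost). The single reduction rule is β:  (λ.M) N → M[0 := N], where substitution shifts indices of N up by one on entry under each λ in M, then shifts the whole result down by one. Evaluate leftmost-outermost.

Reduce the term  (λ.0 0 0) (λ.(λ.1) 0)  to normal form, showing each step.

  start: (λ.0 0 0) (λ.(λ.1) 0)
  →1  (λ.(λ.1) 0) (λ.(λ.1) 0) (λ.(λ.1) 0)
  →2  (λ.λ.(λ.1) 0) (λ.(λ.1) 0) (λ.(λ.1) 0)
  →3  (λ.(λ.1) 0) (λ.(λ.1) 0)
  →4  (λ.λ.(λ.1) 0) (λ.(λ.1) 0)
  →5  λ.(λ.1) 0
  →6  λ.0

Answer: normal form = λ.0  (in 6 steps)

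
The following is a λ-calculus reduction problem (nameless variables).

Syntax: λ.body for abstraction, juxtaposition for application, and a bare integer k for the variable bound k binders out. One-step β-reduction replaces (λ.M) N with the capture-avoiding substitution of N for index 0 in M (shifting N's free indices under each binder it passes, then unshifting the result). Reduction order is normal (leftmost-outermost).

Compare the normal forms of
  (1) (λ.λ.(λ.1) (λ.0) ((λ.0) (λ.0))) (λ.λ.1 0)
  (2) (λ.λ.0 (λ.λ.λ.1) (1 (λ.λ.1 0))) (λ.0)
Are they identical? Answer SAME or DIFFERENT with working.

Answer: DIFFERENT — A ⇓ λ.0 (λ.0), B ⇓ λ.0 (λ.λ.λ.1) (λ.λ.1 0)

Working:
Term A:
  start: (λ.λ.(λ.1) (λ.0) ((λ.0) (λ.0))) (λ.λ.1 0)
  step 1: λ.(λ.1) (λ.0) ((λ.0) (λ.0))
  step 2: λ.0 ((λ.0) (λ.0))
  step 3: λ.0 (λ.0)

Term B:
  start: (λ.λ.0 (λ.λ.λ.1) (1 (λ.λ.1 0))) (λ.0)
  step 1: λ.0 (λ.λ.λ.1) ((λ.0) (λ.λ.1 0))
  step 2: λ.0 (λ.λ.λ.1) (λ.λ.1 0)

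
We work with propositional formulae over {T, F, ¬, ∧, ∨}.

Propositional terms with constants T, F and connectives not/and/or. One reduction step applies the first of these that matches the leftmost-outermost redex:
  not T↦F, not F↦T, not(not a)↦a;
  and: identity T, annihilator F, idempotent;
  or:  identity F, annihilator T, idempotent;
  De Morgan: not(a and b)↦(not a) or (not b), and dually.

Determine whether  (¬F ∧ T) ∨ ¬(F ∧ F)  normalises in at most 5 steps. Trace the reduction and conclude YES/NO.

  start: (¬F ∧ T) ∨ ¬(F ∧ F)
  [1] ¬F ∨ ¬(F ∧ F)
  [2] T ∨ ¬(F ∧ F)
  [3] T

Answer: YES — reaches normal form T in 3 ≤ 5 steps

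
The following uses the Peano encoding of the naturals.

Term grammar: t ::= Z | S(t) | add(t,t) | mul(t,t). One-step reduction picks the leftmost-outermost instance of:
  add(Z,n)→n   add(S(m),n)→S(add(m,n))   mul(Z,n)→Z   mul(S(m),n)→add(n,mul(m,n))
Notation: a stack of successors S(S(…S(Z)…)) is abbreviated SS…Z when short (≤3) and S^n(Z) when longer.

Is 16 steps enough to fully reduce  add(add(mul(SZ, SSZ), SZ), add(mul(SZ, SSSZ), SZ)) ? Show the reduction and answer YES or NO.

Answer: NO — after 16 steps the term is S(S(S(S(add(S(add(SZ, mul(Z, SSSZ))), SZ))))), not yet normal

Reduction:
  start: add(add(mul(SZ, SSZ), SZ), add(mul(SZ, SSSZ), SZ))
  →1  add(add(add(SSZ, mul(Z, SSZ)), SZ), add(mul(SZ, SSSZ), SZ))
  →2  add(add(S(add(SZ, mul(Z, SSZ))), SZ), add(mul(SZ, SSSZ), SZ))
  →3  add(S(add(add(SZ, mul(Z, SSZ)), SZ)), add(mul(SZ, SSSZ), SZ))
  →4  S(add(add(add(SZ, mul(Z, SSZ)), SZ), add(mul(SZ, SSSZ), SZ)))
  →5  S(add(add(S(add(Z, mul(Z, SSZ))), SZ), add(mul(SZ, SSSZ), SZ)))
  →6  S(add(S(add(add(Z, mul(Z, SSZ)), SZ)), add(mul(SZ, SSSZ), SZ)))
  →7  S(S(add(add(add(Z, mul(Z, SSZ)), SZ), add(mul(SZ, SSSZ), SZ))))
  →8  S(S(add(add(mul(Z, SSZ), SZ), add(mul(SZ, SSSZ), SZ))))
  →9  S(S(add(add(Z, SZ), add(mul(SZ, SSSZ), SZ))))
  →10  S(S(add(SZ, add(mul(SZ, SSSZ), SZ))))
  →11  S(S(S(add(Z, add(mul(SZ, SSSZ), SZ)))))
  →12  S(S(S(add(mul(SZ, SSSZ), SZ))))
  →13  S(S(S(add(add(SSSZ, mul(Z, SSSZ)), SZ))))
  →14  S(S(S(add(S(add(SSZ, mul(Z, SSSZ))), SZ))))
  →15  S(S(S(S(add(add(SSZ, mul(Z, SSSZ)), SZ)))))
  →16  S(S(S(S(add(S(add(SZ, mul(Z, SSSZ))), SZ)))))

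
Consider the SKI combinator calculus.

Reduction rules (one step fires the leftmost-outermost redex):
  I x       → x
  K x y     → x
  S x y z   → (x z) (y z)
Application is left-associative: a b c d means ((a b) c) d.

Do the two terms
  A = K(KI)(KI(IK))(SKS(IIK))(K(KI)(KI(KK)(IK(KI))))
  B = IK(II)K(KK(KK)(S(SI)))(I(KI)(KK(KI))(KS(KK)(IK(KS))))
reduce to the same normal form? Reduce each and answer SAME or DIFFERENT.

Answer: DIFFERENT — A ⇓ KI, B ⇓ S(SI)

Working:
Term A:
  start: K(KI)(KI(IK))(SKS(IIK))(K(KI)(KI(KK)(IK(KI))))
  →1  KI(SKS(IIK))(K(KI)(KI(KK)(IK(KI))))
  →2  I(K(KI)(KI(KK)(IK(KI))))
  →3  K(KI)(KI(KK)(IK(KI)))
  →4  KI

Term B:
  start: IK(II)K(KK(KK)(S(SI)))(I(KI)(KK(KI))(KS(KK)(IK(KS))))
  →1  K(II)K(KK(KK)(S(SI)))(I(KI)(KK(KI))(KS(KK)(IK(KS))))
  →2  II(KK(KK)(S(SI)))(I(KI)(KK(KI))(KS(KK)(IK(KS))))
  →3  I(KK(KK)(S(SI)))(I(KI)(KK(KI))(KS(KK)(IK(KS))))
  →4  KK(KK)(S(SI))(I(KI)(KK(KI))(KS(KK)(IK(KS))))
  →5  K(S(SI))(I(KI)(KK(KI))(KS(KK)(IK(KS))))
  →6  S(SI)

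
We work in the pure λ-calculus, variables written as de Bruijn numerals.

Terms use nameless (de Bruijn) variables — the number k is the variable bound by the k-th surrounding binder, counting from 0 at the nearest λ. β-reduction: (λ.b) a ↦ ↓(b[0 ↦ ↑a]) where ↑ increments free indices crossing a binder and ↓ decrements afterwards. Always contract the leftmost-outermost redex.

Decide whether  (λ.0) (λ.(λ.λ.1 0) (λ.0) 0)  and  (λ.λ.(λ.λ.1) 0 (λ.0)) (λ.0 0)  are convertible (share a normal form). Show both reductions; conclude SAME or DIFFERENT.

Term A:
  start: (λ.0) (λ.(λ.λ.1 0) (λ.0) 0)
  [1] λ.(λ.λ.1 0) (λ.0) 0
  [2] λ.(λ.(λ.0) 0) 0
  [3] λ.(λ.0) 0
  [4] λ.0

Term B:
  start: (λ.λ.(λ.λ.1) 0 (λ.0)) (λ.0 0)
  [1] λ.(λ.λ.1) 0 (λ.0)
  [2] λ.(λ.1) (λ.0)
  [3] λ.0

Answer: SAME — A ⇓ λ.0, B ⇓ λ.0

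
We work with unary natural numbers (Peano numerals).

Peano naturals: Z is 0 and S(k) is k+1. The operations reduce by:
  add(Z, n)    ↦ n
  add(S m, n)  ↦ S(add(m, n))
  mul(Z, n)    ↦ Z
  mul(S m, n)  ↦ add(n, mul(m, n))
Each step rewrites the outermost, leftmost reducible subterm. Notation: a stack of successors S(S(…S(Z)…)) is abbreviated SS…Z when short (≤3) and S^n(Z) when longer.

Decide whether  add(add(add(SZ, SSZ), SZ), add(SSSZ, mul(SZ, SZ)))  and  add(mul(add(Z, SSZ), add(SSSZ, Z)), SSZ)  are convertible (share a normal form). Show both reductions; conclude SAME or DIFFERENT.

Term A:
  start: add(add(add(SZ, SSZ), SZ), add(SSSZ, mul(SZ, SZ)))
  →1  add(add(S(add(Z, SSZ)), SZ), add(SSSZ, mul(SZ, SZ)))
  →2  add(S(add(add(Z, SSZ), SZ)), add(SSSZ, mul(SZ, SZ)))
  →3  S(add(add(add(Z, SSZ), SZ), add(SSSZ, mul(SZ, SZ))))
  →4  S(add(add(SSZ, SZ), add(SSSZ, mul(SZ, SZ))))
  →5  S(add(S(add(SZ, SZ)), add(SSSZ, mul(SZ, SZ))))
  →6  S(S(add(add(SZ, SZ), add(SSSZ, mul(SZ, SZ)))))
  →7  S(S(add(S(add(Z, SZ)), add(SSSZ, mul(SZ, SZ)))))
  →8  S(S(S(add(add(Z, SZ), add(SSSZ, mul(SZ, SZ))))))
  →9  S(S(S(add(SZ, add(SSSZ, mul(SZ, SZ))))))
  →10  S(S(S(S(add(Z, add(SSSZ, mul(SZ, SZ)))))))
  →11  S(S(S(S(add(SSSZ, mul(SZ, SZ))))))
  →12  S(S(S(S(S(add(SSZ, mul(SZ, SZ)))))))
  →13  S(S(S(S(S(S(add(SZ, mul(SZ, SZ))))))))
  →14  S(S(S(S(S(S(S(add(Z, mul(SZ, SZ)))))))))
  →15  S(S(S(S(S(S(S(mul(SZ, SZ))))))))
  →16  S(S(S(S(S(S(S(add(SZ, mul(Z, SZ)))))))))
  →17  S(S(S(S(S(S(S(S(add(Z, mul(Z, SZ))))))))))
  →18  S(S(S(S(S(S(S(S(mul(Z, SZ)))))))))
  →19  S^8(Z)

Term B:
  start: add(mul(add(Z, SSZ), add(SSSZ, Z)), SSZ)
  →1  add(mul(SSZ, add(SSSZ, Z)), SSZ)
  →2  add(add(add(SSSZ, Z), mul(SZ, add(SSSZ, Z))), SSZ)
  →3  add(add(S(add(SSZ, Z)), mul(SZ, add(SSSZ, Z))), SSZ)
  →4  add(S(add(add(SSZ, Z), mul(SZ, add(SSSZ, Z)))), SSZ)
  →5  S(add(add(add(SSZ, Z), mul(SZ, add(SSSZ, Z))), SSZ))
  →6  S(add(add(S(add(SZ, Z)), mul(SZ, add(SSSZ, Z))), SSZ))
  →7  S(add(S(add(add(SZ, Z), mul(SZ, add(SSSZ, Z)))), SSZ))
  →8  S(S(add(add(add(SZ, Z), mul(SZ, add(SSSZ, Z))), SSZ)))
  →9  S(S(add(add(S(add(Z, Z)), mul(SZ, add(SSSZ, Z))), SSZ)))
  →10  S(S(add(S(add(add(Z, Z), mul(SZ, add(SSSZ, Z)))), SSZ)))
  →11  S(S(S(add(add(add(Z, Z), mul(SZ, add(SSSZ, Z))), SSZ))))
  →12  S(S(S(add(add(Z, mul(SZ, add(SSSZ, Z))), SSZ))))
  →13  S(S(S(add(mul(SZ, add(SSSZ, Z)), SSZ))))
  →14  S(S(S(add(add(add(SSSZ, Z), mul(Z, add(SSSZ, Z))), SSZ))))
  →15  S(S(S(add(add(S(add(SSZ, Z)), mul(Z, add(SSSZ, Z))), SSZ))))
  →16  S(S(S(add(S(add(add(SSZ, Z), mul(Z, add(SSSZ, Z)))), SSZ))))
  →17  S(S(S(S(add(add(add(SSZ, Z), mul(Z, add(SSSZ, Z))), SSZ)))))
  →18  S(S(S(S(add(add(S(add(SZ, Z)), mul(Z, add(SSSZ, Z))), SSZ)))))
  →19  S(S(S(S(add(S(add(add(SZ, Z), mul(Z, add(SSSZ, Z)))), SSZ)))))
  →20  S(S(S(S(S(add(add(add(SZ, Z), mul(Z, add(SSSZ, Z))), SSZ))))))
  →21  S(S(S(S(S(add(add(S(add(Z, Z)), mul(Z, add(SSSZ, Z))), SSZ))))))
  →22  S(S(S(S(S(add(S(add(add(Z, Z), mul(Z, add(SSSZ, Z)))), SSZ))))))
  →23  S(S(S(S(S(S(add(add(add(Z, Z), mul(Z, add(SSSZ, Z))), SSZ)))))))
  →24  S(S(S(S(S(S(add(add(Z, mul(Z, add(SSSZ, Z))), SSZ)))))))
  →25  S(S(S(S(S(S(add(mul(Z, add(SSSZ, Z)), SSZ)))))))
  →26  S(S(S(S(S(S(add(Z, SSZ)))))))
  →27  S^8(Z)

Answer: SAME — A ⇓ S^8(Z), B ⇓ S^8(Z)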